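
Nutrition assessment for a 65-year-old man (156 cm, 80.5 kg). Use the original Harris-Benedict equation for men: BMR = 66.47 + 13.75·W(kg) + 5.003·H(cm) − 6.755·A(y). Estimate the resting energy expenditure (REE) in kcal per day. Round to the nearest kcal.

Harris-Benedict: BMR = 66.47 + 13.75(80.5) + 5.003(156) − 6.755(65) = 1514.738 kcal/day.

1515 kcal per day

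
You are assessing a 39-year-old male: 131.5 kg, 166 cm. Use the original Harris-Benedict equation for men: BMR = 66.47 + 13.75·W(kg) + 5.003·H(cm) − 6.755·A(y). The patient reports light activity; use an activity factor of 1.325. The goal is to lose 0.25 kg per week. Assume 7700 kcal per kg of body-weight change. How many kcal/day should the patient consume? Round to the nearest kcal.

Harris-Benedict: BMR = 66.47 + 13.75(131.5) + 5.003(166) − 6.755(39) = 2441.648 kcal/day.
TEE = 2441.648 × 1.325 = 3235.1836 kcal/day.
Required daily deficit = 0.25 × 7700 ÷ 7 = 275 kcal/day.
Target intake = 3235.1836 − 275 = 2960.1836 kcal/day.

2960 kcal/day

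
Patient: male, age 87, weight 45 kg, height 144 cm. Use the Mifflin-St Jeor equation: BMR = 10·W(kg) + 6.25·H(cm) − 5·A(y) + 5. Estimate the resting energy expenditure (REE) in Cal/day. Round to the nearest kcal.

920 Cal/day

Mifflin-St Jeor (male): BMR = 10(45) + 6.25(144) − 5(87) + 5 = 450 + 900 − 435 + 5 = 920 kcal/day.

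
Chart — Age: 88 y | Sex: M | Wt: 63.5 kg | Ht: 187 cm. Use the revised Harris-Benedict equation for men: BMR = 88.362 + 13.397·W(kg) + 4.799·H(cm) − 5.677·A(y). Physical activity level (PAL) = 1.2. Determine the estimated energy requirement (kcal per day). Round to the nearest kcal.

Harris-Benedict: BMR = 88.362 + 13.397(63.5) + 4.799(187) − 5.677(88) = 1336.9085 kcal/day.
TEE = BMR × activity factor = 1336.9085 × 1.2 = 1604.2902 kcal/day.

1604 kcal per day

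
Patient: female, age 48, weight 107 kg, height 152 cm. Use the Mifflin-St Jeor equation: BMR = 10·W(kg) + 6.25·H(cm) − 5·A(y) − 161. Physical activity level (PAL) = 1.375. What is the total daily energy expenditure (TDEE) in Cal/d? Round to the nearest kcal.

2226 Cal/d

Mifflin-St Jeor (female): BMR = 10(107) + 6.25(152) − 5(48) − 161 = 1070 + 950 − 240 − 161 = 1619 kcal/day.
TEE = BMR × activity factor = 1619 × 1.375 = 2226.125 kcal/day.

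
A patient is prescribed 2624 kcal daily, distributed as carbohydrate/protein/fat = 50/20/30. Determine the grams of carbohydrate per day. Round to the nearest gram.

Carbohydrate energy = 50% × 2624 = 1312 kcal.
At 4 kcal/g: 1312 ÷ 4 = 328 g.

328 g/day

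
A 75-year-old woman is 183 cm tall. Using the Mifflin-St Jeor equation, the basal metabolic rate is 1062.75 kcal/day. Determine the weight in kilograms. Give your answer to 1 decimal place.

45.5 kg

1062.75 = 10·W + 6.25(183) − 5(75) − 161
10·W = 1062.75 − 607.75 = 455, so W = 45.5 kg.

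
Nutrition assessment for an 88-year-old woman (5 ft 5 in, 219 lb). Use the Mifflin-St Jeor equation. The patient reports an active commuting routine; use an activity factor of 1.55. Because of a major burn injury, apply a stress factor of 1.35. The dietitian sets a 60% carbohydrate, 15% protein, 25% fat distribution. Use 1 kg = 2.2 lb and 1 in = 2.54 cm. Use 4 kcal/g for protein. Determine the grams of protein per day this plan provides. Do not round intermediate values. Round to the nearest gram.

Convert to metric: weight = 219 ÷ 2.2 = 99.5455 kg; height = (5×12 + 5) × 2.54 = 65 × 2.54 = 165.1 cm.
Mifflin-St Jeor (female): BMR = 10(99.5455) + 6.25(165.1) − 5(88) − 161 = 995.4545 + 1031.875 − 440 − 161 = 1426.3295 kcal/day.
TEE = 1426.3295 × 1.55 = 2210.8108 kcal/day.
With stress factor 1.35: 2210.8108 × 1.35 = 2984.5946 kcal/day.
Protein energy = 15% × 2984.5946 = 447.6892 kcal.
Protein = 447.6892 ÷ 4 kcal/g = 111.9223 g.

112 g/day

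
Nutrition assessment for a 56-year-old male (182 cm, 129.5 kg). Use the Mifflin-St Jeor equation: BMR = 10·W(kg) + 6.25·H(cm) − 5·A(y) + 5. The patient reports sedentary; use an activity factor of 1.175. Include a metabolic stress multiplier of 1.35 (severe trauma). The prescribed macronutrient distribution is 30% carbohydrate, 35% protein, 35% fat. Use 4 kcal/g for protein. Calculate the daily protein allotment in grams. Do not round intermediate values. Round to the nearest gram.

Mifflin-St Jeor (male): BMR = 10(129.5) + 6.25(182) − 5(56) + 5 = 1295 + 1137.5 − 280 + 5 = 2157.5 kcal/day.
TEE = 2157.5 × 1.175 = 2535.0625 kcal/day.
With stress factor 1.35: 2535.0625 × 1.35 = 3422.3344 kcal/day.
Protein energy = 35% × 3422.3344 = 1197.817 kcal.
Protein = 1197.817 ÷ 4 kcal/g = 299.4543 g.

299 g/day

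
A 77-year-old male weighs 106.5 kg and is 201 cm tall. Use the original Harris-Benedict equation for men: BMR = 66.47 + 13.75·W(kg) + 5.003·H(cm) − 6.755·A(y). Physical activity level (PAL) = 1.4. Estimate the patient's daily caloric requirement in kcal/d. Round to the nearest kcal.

Harris-Benedict: BMR = 66.47 + 13.75(106.5) + 5.003(201) − 6.755(77) = 2016.313 kcal/day.
TEE = BMR × activity factor = 2016.313 × 1.4 = 2822.8382 kcal/day.

2823 kcal/d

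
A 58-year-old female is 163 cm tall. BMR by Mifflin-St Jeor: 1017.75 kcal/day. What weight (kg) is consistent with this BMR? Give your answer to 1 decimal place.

45.0 kg

1017.75 = 10·W + 6.25(163) − 5(58) − 161
10·W = 1017.75 − 567.75 = 450, so W = 45 kg.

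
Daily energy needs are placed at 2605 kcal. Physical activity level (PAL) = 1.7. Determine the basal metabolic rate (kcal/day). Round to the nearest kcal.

1532 kcal/day

BMR = TEE ÷ activity factor = 2605 ÷ 1.7 = 1532.3529 kcal/day.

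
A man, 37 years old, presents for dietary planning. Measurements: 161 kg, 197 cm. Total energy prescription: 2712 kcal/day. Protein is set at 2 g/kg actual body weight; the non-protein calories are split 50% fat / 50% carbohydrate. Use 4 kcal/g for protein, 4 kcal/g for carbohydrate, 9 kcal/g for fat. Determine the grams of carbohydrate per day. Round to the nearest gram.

178 g/day

Protein = 2 × 161 = 322 g → 322 × 4 = 1288 kcal.
Non-protein calories = 2712 − 1288 = 1424 kcal.
Fat: 50% × 1424 = 712 kcal; carbohydrate: 712 kcal.
Carbohydrate: 712 kcal ÷ 4 kcal/g = 178 g.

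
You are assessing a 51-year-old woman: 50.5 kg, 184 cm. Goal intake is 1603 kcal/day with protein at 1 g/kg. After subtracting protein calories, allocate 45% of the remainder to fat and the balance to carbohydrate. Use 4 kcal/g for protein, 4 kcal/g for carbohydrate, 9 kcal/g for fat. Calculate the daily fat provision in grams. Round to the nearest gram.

Protein = 1 × 50.5 = 50.5 g → 50.5 × 4 = 202 kcal.
Non-protein calories = 1603 − 202 = 1401 kcal.
Fat: 45% × 1401 = 630.45 kcal; carbohydrate: 770.55 kcal.
Fat: 630.45 kcal ÷ 9 kcal/g = 70.05 g.

70 g/day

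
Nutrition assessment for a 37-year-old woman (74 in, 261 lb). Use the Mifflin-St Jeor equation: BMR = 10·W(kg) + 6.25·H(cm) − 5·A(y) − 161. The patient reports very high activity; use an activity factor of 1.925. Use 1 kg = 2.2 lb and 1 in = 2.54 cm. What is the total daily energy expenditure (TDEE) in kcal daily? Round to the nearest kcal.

3879 kcal daily

Convert to metric: weight = 261 ÷ 2.2 = 118.6364 kg; height = 74 × 2.54 = 187.96 cm.
Mifflin-St Jeor (female): BMR = 10(118.6364) + 6.25(187.96) − 5(37) − 161 = 1186.3636 + 1174.75 − 185 − 161 = 2015.1136 kcal/day.
TEE = BMR × activity factor = 2015.1136 × 1.925 = 3879.0937 kcal/day.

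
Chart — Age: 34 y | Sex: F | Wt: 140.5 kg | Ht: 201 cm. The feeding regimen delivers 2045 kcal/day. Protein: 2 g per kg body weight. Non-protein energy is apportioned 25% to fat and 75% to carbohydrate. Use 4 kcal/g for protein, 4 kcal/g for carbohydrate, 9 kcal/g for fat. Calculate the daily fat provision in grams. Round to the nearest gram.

Protein = 2 × 140.5 = 281 g → 281 × 4 = 1124 kcal.
Non-protein calories = 2045 − 1124 = 921 kcal.
Fat: 25% × 921 = 230.25 kcal; carbohydrate: 690.75 kcal.
Fat: 230.25 kcal ÷ 9 kcal/g = 25.5833 g.

26 g/day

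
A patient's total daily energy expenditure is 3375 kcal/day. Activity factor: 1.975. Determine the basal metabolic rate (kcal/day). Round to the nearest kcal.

1709 kcal/day

BMR = TEE ÷ activity factor = 3375 ÷ 1.975 = 1708.8608 kcal/day.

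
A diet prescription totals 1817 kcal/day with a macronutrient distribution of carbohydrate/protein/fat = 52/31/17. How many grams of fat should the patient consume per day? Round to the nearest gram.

Fat energy = 17% × 1817 = 308.89 kcal.
At 9 kcal/g: 308.89 ÷ 9 = 34.3211 g.

34 g/day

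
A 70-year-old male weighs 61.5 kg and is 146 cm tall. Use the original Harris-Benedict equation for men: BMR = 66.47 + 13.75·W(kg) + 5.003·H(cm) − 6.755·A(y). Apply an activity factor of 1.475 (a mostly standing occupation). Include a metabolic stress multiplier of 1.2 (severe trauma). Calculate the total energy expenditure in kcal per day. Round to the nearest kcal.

2070 kcal per day

Harris-Benedict: BMR = 66.47 + 13.75(61.5) + 5.003(146) − 6.755(70) = 1169.683 kcal/day.
TEE = BMR × activity factor = 1169.683 × 1.475 = 1725.2824 kcal/day.
Apply stress factor: 1725.2824 × 1.2 = 2070.3389 kcal/day.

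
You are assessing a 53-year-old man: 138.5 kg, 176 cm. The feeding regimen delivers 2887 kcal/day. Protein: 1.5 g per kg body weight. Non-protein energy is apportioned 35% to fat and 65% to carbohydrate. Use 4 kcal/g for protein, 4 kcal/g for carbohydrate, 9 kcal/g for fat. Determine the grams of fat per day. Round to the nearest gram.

80 g/day

Protein = 1.5 × 138.5 = 207.75 g → 207.75 × 4 = 831 kcal.
Non-protein calories = 2887 − 831 = 2056 kcal.
Fat: 35% × 2056 = 719.6 kcal; carbohydrate: 1336.4 kcal.
Fat: 719.6 kcal ÷ 9 kcal/g = 79.9556 g.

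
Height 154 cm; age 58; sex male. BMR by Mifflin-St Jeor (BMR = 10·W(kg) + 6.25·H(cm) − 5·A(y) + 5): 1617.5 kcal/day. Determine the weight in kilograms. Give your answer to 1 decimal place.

1617.5 = 10·W + 6.25(154) − 5(58) + 5
10·W = 1617.5 − 677.5 = 940, so W = 94 kg.

94.0 kg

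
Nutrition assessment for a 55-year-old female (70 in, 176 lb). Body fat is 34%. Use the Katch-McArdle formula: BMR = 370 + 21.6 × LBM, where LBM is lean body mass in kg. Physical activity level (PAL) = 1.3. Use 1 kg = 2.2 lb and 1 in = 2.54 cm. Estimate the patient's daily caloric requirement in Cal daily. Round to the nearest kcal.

Convert to metric: weight = 176 ÷ 2.2 = 80 kg; height = 70 × 2.54 = 177.8 cm.
LBM = 80 × (1 − 0.34) = 52.8 kg. Katch-McArdle: BMR = 370 + 21.6 × 52.8 = 1510.48 kcal/day.
TEE = BMR × activity factor = 1510.48 × 1.3 = 1963.624 kcal/day.

1964 Cal daily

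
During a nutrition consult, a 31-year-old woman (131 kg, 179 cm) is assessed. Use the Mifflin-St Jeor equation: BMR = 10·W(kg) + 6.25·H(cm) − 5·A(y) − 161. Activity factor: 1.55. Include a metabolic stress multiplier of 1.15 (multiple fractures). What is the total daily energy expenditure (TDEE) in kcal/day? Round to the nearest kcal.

3766 kcal/day

Mifflin-St Jeor (female): BMR = 10(131) + 6.25(179) − 5(31) − 161 = 1310 + 1118.75 − 155 − 161 = 2112.75 kcal/day.
TEE = BMR × activity factor = 2112.75 × 1.55 = 3274.7625 kcal/day.
Apply stress factor: 3274.7625 × 1.15 = 3765.9769 kcal/day.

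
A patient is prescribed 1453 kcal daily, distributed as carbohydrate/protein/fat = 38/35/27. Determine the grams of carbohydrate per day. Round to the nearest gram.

138 g/day

Carbohydrate energy = 38% × 1453 = 552.14 kcal.
At 4 kcal/g: 552.14 ÷ 4 = 138.035 g.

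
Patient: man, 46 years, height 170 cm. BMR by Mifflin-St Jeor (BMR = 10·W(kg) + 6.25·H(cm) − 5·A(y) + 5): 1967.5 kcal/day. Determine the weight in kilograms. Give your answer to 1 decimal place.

1967.5 = 10·W + 6.25(170) − 5(46) + 5
10·W = 1967.5 − 837.5 = 1130, so W = 113 kg.

113.0 kg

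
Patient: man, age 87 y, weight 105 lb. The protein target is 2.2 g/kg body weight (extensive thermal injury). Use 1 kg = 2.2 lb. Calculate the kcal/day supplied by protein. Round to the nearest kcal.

Weight in kg = 105 ÷ 2.2 = 47.7273 kg.
Protein = 2.2 g/kg × 47.7273 kg = 105 g/day.
Protein energy = 105 g × 4 kcal/g = 420 kcal/day.

420 kcal/day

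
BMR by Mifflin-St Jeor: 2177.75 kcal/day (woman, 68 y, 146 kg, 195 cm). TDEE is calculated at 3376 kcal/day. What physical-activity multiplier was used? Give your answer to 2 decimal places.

1.55

Activity factor = TEE ÷ BMR = 3376 ÷ 2177.75 = 1.55.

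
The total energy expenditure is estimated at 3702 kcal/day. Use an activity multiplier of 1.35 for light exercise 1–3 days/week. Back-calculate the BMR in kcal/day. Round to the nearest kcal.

BMR = TEE ÷ activity factor = 3702 ÷ 1.35 = 2742.2222 kcal/day.

2742 kcal/day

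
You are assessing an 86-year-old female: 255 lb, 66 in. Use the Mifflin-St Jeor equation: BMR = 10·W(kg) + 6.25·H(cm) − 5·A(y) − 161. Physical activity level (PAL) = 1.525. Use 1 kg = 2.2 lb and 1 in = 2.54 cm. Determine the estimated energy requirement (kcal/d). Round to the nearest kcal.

2464 kcal/d

Convert to metric: weight = 255 ÷ 2.2 = 115.9091 kg; height = 66 × 2.54 = 167.64 cm.
Mifflin-St Jeor (female): BMR = 10(115.9091) + 6.25(167.64) − 5(86) − 161 = 1159.0909 + 1047.75 − 430 − 161 = 1615.8409 kcal/day.
TEE = BMR × activity factor = 1615.8409 × 1.525 = 2464.1574 kcal/day.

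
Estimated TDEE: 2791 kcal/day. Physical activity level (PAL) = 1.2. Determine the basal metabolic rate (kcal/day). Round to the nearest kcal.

BMR = TEE ÷ activity factor = 2791 ÷ 1.2 = 2325.8333 kcal/day.

2326 kcal/day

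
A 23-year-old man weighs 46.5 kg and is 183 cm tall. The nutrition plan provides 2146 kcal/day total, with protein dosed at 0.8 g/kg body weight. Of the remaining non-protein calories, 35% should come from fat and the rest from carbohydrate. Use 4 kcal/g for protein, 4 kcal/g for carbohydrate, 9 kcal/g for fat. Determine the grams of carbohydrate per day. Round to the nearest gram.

325 g/day

Protein = 0.8 × 46.5 = 37.2 g → 37.2 × 4 = 148.8 kcal.
Non-protein calories = 2146 − 148.8 = 1997.2 kcal.
Fat: 35% × 1997.2 = 699.02 kcal; carbohydrate: 1298.18 kcal.
Carbohydrate: 1298.18 kcal ÷ 4 kcal/g = 324.545 g.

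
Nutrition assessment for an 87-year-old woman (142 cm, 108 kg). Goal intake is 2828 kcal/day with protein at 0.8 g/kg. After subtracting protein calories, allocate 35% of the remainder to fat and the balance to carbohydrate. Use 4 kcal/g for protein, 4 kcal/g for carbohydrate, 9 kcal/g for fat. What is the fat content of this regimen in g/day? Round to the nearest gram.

Protein = 0.8 × 108 = 86.4 g → 86.4 × 4 = 345.6 kcal.
Non-protein calories = 2828 − 345.6 = 2482.4 kcal.
Fat: 35% × 2482.4 = 868.84 kcal; carbohydrate: 1613.56 kcal.
Fat: 868.84 kcal ÷ 9 kcal/g = 96.5378 g.

97 g/day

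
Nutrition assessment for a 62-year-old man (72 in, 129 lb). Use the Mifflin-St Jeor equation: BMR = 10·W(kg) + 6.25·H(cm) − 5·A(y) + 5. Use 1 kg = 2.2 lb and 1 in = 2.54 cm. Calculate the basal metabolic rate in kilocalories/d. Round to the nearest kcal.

Convert to metric: weight = 129 ÷ 2.2 = 58.6364 kg; height = 72 × 2.54 = 182.88 cm.
Mifflin-St Jeor (male): BMR = 10(58.6364) + 6.25(182.88) − 5(62) + 5 = 586.3636 + 1143 − 310 + 5 = 1424.3636 kcal/day.

1424 kilocalories/d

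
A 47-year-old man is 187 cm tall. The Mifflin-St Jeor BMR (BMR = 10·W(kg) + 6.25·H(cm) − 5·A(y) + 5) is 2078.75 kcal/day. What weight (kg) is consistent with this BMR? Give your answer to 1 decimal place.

2078.75 = 10·W + 6.25(187) − 5(47) + 5
10·W = 2078.75 − 938.75 = 1140, so W = 114 kg.

114.0 kg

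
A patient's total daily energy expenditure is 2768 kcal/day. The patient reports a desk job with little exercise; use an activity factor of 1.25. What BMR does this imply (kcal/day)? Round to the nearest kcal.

2214 kcal/day

BMR = TEE ÷ activity factor = 2768 ÷ 1.25 = 2214.4 kcal/day.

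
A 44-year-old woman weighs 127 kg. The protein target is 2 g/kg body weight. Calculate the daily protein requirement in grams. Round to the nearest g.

254 g/day

Protein = 2 g/kg × 127 kg = 254 g/day.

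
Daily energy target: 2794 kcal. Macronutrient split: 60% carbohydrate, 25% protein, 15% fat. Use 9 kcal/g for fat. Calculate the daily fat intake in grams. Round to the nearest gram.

Fat energy = 15% × 2794 = 419.1 kcal.
At 9 kcal/g: 419.1 ÷ 9 = 46.5667 g.

47 g/day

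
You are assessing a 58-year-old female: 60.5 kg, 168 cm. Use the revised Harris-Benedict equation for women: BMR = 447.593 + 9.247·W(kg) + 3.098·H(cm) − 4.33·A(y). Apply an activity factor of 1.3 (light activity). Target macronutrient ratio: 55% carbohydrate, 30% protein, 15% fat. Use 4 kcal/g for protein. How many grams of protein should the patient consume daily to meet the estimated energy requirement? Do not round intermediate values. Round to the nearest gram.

124 g/day

Harris-Benedict: BMR = 447.593 + 9.247(60.5) + 3.098(168) − 4.33(58) = 1276.3605 kcal/day.
TEE = 1276.3605 × 1.3 = 1659.2687 kcal/day.
Protein energy = 30% × 1659.2687 = 497.7806 kcal.
Protein = 497.7806 ÷ 4 kcal/g = 124.4451 g.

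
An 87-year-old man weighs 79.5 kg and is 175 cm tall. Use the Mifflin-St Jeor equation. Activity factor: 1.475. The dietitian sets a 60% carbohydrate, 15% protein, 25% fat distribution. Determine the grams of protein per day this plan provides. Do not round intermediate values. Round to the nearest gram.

Mifflin-St Jeor (male): BMR = 10(79.5) + 6.25(175) − 5(87) + 5 = 795 + 1093.75 − 435 + 5 = 1458.75 kcal/day.
TEE = 1458.75 × 1.475 = 2151.6563 kcal/day.
Protein energy = 15% × 2151.6563 = 322.7484 kcal.
Protein = 322.7484 ÷ 4 kcal/g = 80.6871 g.

81 g/day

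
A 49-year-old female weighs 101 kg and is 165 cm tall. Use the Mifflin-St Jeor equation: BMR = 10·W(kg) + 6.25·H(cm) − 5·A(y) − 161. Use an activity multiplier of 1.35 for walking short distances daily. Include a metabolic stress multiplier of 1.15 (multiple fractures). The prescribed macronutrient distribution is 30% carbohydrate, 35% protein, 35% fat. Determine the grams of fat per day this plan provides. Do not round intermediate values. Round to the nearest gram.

99 g/day

Mifflin-St Jeor (female): BMR = 10(101) + 6.25(165) − 5(49) − 161 = 1010 + 1031.25 − 245 − 161 = 1635.25 kcal/day.
TEE = 1635.25 × 1.35 = 2207.5875 kcal/day.
With stress factor 1.15: 2207.5875 × 1.15 = 2538.7256 kcal/day.
Fat energy = 35% × 2538.7256 = 888.554 kcal.
Fat = 888.554 ÷ 9 kcal/g = 98.7282 g.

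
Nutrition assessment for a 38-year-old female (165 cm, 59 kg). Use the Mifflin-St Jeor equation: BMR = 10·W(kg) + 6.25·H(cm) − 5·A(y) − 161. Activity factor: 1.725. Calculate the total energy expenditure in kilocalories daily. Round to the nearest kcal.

Mifflin-St Jeor (female): BMR = 10(59) + 6.25(165) − 5(38) − 161 = 590 + 1031.25 − 190 − 161 = 1270.25 kcal/day.
TEE = BMR × activity factor = 1270.25 × 1.725 = 2191.1813 kcal/day.

2191 kilocalories daily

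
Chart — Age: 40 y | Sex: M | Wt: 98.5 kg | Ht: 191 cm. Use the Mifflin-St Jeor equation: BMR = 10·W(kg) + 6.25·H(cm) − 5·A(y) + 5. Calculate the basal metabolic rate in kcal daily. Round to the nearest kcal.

1984 kcal daily

Mifflin-St Jeor (male): BMR = 10(98.5) + 6.25(191) − 5(40) + 5 = 985 + 1193.75 − 200 + 5 = 1983.75 kcal/day.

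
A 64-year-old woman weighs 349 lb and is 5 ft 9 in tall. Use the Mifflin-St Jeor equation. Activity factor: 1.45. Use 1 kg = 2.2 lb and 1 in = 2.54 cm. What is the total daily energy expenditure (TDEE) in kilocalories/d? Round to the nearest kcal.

Convert to metric: weight = 349 ÷ 2.2 = 158.6364 kg; height = (5×12 + 9) × 2.54 = 69 × 2.54 = 175.26 cm.
Mifflin-St Jeor (female): BMR = 10(158.6364) + 6.25(175.26) − 5(64) − 161 = 1586.3636 + 1095.375 − 320 − 161 = 2200.7386 kcal/day.
TEE = BMR × activity factor = 2200.7386 × 1.45 = 3191.071 kcal/day.

3191 kilocalories/d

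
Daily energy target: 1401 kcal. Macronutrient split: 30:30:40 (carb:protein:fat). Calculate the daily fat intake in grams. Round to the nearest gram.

Fat energy = 40% × 1401 = 560.4 kcal.
At 9 kcal/g: 560.4 ÷ 9 = 62.2667 g.

62 g/day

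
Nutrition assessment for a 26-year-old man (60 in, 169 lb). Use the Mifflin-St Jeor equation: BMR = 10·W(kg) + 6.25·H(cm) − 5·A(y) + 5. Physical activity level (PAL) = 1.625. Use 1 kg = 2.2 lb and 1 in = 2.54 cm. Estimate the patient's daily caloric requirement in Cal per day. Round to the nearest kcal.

2593 Cal per day

Convert to metric: weight = 169 ÷ 2.2 = 76.8182 kg; height = 60 × 2.54 = 152.4 cm.
Mifflin-St Jeor (male): BMR = 10(76.8182) + 6.25(152.4) − 5(26) + 5 = 768.1818 + 952.5 − 130 + 5 = 1595.6818 kcal/day.
TEE = BMR × activity factor = 1595.6818 × 1.625 = 2592.983 kcal/day.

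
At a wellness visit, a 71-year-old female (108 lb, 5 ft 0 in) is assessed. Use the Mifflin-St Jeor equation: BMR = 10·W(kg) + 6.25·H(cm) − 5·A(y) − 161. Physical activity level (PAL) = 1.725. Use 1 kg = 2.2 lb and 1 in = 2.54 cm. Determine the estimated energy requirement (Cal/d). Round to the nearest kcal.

Convert to metric: weight = 108 ÷ 2.2 = 49.0909 kg; height = (5×12 + 0) × 2.54 = 60 × 2.54 = 152.4 cm.
Mifflin-St Jeor (female): BMR = 10(49.0909) + 6.25(152.4) − 5(71) − 161 = 490.9091 + 952.5 − 355 − 161 = 927.4091 kcal/day.
TEE = BMR × activity factor = 927.4091 × 1.725 = 1599.7807 kcal/day.

1600 Cal/d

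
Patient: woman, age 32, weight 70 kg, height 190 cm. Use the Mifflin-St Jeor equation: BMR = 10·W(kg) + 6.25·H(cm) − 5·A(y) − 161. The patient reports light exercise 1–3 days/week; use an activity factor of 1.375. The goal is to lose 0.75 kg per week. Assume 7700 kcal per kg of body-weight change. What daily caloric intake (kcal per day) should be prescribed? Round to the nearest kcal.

1329 kcal per day

Mifflin-St Jeor (female): BMR = 10(70) + 6.25(190) − 5(32) − 161 = 700 + 1187.5 − 160 − 161 = 1566.5 kcal/day.
TEE = 1566.5 × 1.375 = 2153.9375 kcal/day.
Required daily deficit = 0.75 × 7700 ÷ 7 = 825 kcal/day.
Target intake = 2153.9375 − 825 = 1328.9375 kcal/day.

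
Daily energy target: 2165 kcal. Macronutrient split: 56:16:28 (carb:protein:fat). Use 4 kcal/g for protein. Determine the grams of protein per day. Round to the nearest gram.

Protein energy = 16% × 2165 = 346.4 kcal.
At 4 kcal/g: 346.4 ÷ 4 = 86.6 g.

87 g/day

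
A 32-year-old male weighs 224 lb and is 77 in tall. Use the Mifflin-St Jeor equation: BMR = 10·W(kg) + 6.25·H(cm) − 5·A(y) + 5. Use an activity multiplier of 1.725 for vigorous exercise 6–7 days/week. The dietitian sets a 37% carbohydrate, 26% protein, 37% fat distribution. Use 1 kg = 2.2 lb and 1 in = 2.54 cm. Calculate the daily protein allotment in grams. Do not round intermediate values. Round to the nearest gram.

234 g/day

Convert to metric: weight = 224 ÷ 2.2 = 101.8182 kg; height = 77 × 2.54 = 195.58 cm.
Mifflin-St Jeor (male): BMR = 10(101.8182) + 6.25(195.58) − 5(32) + 5 = 1018.1818 + 1222.375 − 160 + 5 = 2085.5568 kcal/day.
TEE = 2085.5568 × 1.725 = 3597.5855 kcal/day.
Protein energy = 26% × 3597.5855 = 935.3722 kcal.
Protein = 935.3722 ÷ 4 kcal/g = 233.8431 g.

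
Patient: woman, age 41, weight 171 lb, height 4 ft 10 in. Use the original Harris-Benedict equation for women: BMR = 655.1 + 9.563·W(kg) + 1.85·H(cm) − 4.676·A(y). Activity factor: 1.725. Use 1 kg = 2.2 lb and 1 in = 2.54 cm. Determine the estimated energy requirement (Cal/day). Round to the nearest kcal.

2552 Cal/day

Convert to metric: weight = 171 ÷ 2.2 = 77.7273 kg; height = (4×12 + 10) × 2.54 = 58 × 2.54 = 147.32 cm.
Harris-Benedict: BMR = 655.1 + 9.563(77.7273) + 1.85(147.32) − 4.676(41) = 1479.2319 kcal/day.
TEE = BMR × activity factor = 1479.2319 × 1.725 = 2551.675 kcal/day.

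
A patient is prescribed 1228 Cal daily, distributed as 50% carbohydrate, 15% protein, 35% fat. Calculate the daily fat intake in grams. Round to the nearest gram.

Fat energy = 35% × 1228 = 429.8 kcal.
At 9 kcal/g: 429.8 ÷ 9 = 47.7556 g.

48 g/day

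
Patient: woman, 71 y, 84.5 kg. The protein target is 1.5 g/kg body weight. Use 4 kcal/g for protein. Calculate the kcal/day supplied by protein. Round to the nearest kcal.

Protein = 1.5 g/kg × 84.5 kg = 126.75 g/day.
Protein energy = 126.75 g × 4 kcal/g = 507 kcal/day.

507 kcal/day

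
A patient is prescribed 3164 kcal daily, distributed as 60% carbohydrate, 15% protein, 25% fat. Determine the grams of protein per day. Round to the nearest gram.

119 g/day

Protein energy = 15% × 3164 = 474.6 kcal.
At 4 kcal/g: 474.6 ÷ 4 = 118.65 g.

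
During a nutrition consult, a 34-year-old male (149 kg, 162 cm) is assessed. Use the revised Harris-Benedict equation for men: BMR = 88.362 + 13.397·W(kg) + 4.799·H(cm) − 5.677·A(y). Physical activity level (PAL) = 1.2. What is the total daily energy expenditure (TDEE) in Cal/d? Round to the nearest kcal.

Harris-Benedict: BMR = 88.362 + 13.397(149) + 4.799(162) − 5.677(34) = 2668.935 kcal/day.
TEE = BMR × activity factor = 2668.935 × 1.2 = 3202.722 kcal/day.

3203 Cal/d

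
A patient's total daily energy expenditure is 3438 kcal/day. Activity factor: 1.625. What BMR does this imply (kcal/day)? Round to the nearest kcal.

2116 kcal/day

BMR = TEE ÷ activity factor = 3438 ÷ 1.625 = 2115.6923 kcal/day.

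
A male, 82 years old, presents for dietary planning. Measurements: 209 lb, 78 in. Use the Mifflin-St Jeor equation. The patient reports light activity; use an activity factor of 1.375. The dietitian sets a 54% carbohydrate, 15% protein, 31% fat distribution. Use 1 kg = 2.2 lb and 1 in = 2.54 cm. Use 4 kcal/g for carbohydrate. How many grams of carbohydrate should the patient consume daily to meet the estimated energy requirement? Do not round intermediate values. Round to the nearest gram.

Convert to metric: weight = 209 ÷ 2.2 = 95 kg; height = 78 × 2.54 = 198.12 cm.
Mifflin-St Jeor (male): BMR = 10(95) + 6.25(198.12) − 5(82) + 5 = 950 + 1238.25 − 410 + 5 = 1783.25 kcal/day.
TEE = 1783.25 × 1.375 = 2451.9688 kcal/day.
Carbohydrate energy = 54% × 2451.9688 = 1324.0631 kcal.
Carbohydrate = 1324.0631 ÷ 4 kcal/g = 331.0158 g.

331 g/day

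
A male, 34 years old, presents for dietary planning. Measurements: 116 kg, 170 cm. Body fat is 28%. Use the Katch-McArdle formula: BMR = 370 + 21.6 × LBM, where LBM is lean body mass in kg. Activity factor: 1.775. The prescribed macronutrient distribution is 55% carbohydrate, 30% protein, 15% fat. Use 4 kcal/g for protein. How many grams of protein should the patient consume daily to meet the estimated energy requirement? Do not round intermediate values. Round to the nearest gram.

289 g/day

LBM = 116 × (1 − 0.28) = 83.52 kg. Katch-McArdle: BMR = 370 + 21.6 × 83.52 = 2174.032 kcal/day.
TEE = 2174.032 × 1.775 = 3858.9068 kcal/day.
Protein energy = 30% × 3858.9068 = 1157.672 kcal.
Protein = 1157.672 ÷ 4 kcal/g = 289.418 g.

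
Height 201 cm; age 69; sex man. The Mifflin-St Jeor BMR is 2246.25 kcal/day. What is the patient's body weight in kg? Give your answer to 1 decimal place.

2246.25 = 10·W + 6.25(201) − 5(69) + 5
10·W = 2246.25 − 916.25 = 1330, so W = 133 kg.

133.0 kg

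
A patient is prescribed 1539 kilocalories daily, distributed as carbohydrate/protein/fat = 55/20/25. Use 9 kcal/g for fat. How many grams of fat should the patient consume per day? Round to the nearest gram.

Fat energy = 25% × 1539 = 384.75 kcal.
At 9 kcal/g: 384.75 ÷ 9 = 42.75 g.

43 g/day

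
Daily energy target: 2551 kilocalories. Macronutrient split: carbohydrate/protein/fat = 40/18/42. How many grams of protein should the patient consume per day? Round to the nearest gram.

115 g/day

Protein energy = 18% × 2551 = 459.18 kcal.
At 4 kcal/g: 459.18 ÷ 4 = 114.795 g.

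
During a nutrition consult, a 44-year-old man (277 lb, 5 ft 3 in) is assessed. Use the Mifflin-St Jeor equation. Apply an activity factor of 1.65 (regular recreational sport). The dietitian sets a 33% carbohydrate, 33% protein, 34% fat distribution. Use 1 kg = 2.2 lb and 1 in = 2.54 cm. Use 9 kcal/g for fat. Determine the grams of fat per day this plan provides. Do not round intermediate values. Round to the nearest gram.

Convert to metric: weight = 277 ÷ 2.2 = 125.9091 kg; height = (5×12 + 3) × 2.54 = 63 × 2.54 = 160.02 cm.
Mifflin-St Jeor (male): BMR = 10(125.9091) + 6.25(160.02) − 5(44) + 5 = 1259.0909 + 1000.125 − 220 + 5 = 2044.2159 kcal/day.
TEE = 2044.2159 × 1.65 = 3372.9563 kcal/day.
Fat energy = 34% × 3372.9563 = 1146.8051 kcal.
Fat = 1146.8051 ÷ 9 kcal/g = 127.4228 g.

127 g/day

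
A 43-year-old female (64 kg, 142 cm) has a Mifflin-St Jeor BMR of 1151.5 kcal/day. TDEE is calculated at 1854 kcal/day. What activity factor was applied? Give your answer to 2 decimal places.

Activity factor = TEE ÷ BMR = 1854 ÷ 1151.5 = 1.61.

1.61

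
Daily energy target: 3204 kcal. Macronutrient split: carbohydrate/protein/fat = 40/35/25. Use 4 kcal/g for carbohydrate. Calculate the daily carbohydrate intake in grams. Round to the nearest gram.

320 g/day

Carbohydrate energy = 40% × 3204 = 1281.6 kcal.
At 4 kcal/g: 1281.6 ÷ 4 = 320.4 g.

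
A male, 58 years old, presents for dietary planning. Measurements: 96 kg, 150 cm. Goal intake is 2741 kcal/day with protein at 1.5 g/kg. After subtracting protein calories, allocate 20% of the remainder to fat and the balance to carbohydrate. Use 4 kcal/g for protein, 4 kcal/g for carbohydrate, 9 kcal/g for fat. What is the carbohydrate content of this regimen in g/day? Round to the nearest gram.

Protein = 1.5 × 96 = 144 g → 144 × 4 = 576 kcal.
Non-protein calories = 2741 − 576 = 2165 kcal.
Fat: 20% × 2165 = 433 kcal; carbohydrate: 1732 kcal.
Carbohydrate: 1732 kcal ÷ 4 kcal/g = 433 g.

433 g/day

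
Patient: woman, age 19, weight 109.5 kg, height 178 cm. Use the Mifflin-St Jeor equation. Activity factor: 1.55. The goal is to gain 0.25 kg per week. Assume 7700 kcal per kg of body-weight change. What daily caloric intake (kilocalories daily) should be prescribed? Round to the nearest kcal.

Mifflin-St Jeor (female): BMR = 10(109.5) + 6.25(178) − 5(19) − 161 = 1095 + 1112.5 − 95 − 161 = 1951.5 kcal/day.
TEE = 1951.5 × 1.55 = 3024.825 kcal/day.
Required daily surplus = 0.25 × 7700 ÷ 7 = 275 kcal/day.
Target intake = 3024.825 + 275 = 3299.825 kcal/day.

3300 kilocalories daily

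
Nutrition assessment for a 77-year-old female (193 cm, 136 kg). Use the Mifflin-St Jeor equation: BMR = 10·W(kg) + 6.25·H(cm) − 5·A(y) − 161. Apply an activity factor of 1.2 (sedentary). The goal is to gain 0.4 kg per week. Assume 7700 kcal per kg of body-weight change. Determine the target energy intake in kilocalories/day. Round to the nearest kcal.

Mifflin-St Jeor (female): BMR = 10(136) + 6.25(193) − 5(77) − 161 = 1360 + 1206.25 − 385 − 161 = 2020.25 kcal/day.
TEE = 2020.25 × 1.2 = 2424.3 kcal/day.
Required daily surplus = 0.4 × 7700 ÷ 7 = 440 kcal/day.
Target intake = 2424.3 + 440 = 2864.3 kcal/day.

2864 kilocalories/day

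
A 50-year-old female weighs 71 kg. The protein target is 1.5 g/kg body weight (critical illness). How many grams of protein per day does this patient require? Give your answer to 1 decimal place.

106.5 g/day

Protein = 1.5 g/kg × 71 kg = 106.5 g/day.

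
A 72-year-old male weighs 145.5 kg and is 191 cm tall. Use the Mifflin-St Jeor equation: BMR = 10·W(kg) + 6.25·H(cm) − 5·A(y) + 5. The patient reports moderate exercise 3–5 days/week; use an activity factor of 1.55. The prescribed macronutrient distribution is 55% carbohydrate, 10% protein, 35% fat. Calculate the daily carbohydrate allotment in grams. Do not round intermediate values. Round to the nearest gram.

Mifflin-St Jeor (male): BMR = 10(145.5) + 6.25(191) − 5(72) + 5 = 1455 + 1193.75 − 360 + 5 = 2293.75 kcal/day.
TEE = 2293.75 × 1.55 = 3555.3125 kcal/day.
Carbohydrate energy = 55% × 3555.3125 = 1955.4219 kcal.
Carbohydrate = 1955.4219 ÷ 4 kcal/g = 488.8555 g.

489 g/day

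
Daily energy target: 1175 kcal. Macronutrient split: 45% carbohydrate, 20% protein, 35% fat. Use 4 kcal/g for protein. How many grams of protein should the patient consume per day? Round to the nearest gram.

59 g/day

Protein energy = 20% × 1175 = 235 kcal.
At 4 kcal/g: 235 ÷ 4 = 58.75 g.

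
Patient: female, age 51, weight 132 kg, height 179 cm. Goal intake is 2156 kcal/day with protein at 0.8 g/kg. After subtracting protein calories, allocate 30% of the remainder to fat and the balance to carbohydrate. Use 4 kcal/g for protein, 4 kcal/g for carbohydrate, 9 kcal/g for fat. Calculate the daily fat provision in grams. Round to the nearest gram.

58 g/day

Protein = 0.8 × 132 = 105.6 g → 105.6 × 4 = 422.4 kcal.
Non-protein calories = 2156 − 422.4 = 1733.6 kcal.
Fat: 30% × 1733.6 = 520.08 kcal; carbohydrate: 1213.52 kcal.
Fat: 520.08 kcal ÷ 9 kcal/g = 57.7867 g.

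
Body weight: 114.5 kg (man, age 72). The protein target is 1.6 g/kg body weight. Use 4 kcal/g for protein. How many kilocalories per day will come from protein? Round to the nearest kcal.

733 kcal/day

Protein = 1.6 g/kg × 114.5 kg = 183.2 g/day.
Protein energy = 183.2 g × 4 kcal/g = 732.8 kcal/day.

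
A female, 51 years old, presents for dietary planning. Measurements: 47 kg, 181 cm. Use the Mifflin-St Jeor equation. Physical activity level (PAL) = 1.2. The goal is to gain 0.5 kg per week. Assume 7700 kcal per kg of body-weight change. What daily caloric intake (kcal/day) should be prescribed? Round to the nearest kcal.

1972 kcal/day

Mifflin-St Jeor (female): BMR = 10(47) + 6.25(181) − 5(51) − 161 = 470 + 1131.25 − 255 − 161 = 1185.25 kcal/day.
TEE = 1185.25 × 1.2 = 1422.3 kcal/day.
Required daily surplus = 0.5 × 7700 ÷ 7 = 550 kcal/day.
Target intake = 1422.3 + 550 = 1972.3 kcal/day.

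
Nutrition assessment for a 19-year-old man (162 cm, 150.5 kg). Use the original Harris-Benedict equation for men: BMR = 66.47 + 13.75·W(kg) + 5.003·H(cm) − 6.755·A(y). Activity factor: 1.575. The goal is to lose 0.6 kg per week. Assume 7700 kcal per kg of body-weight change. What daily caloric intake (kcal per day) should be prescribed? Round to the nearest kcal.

3778 kcal per day

Harris-Benedict: BMR = 66.47 + 13.75(150.5) + 5.003(162) − 6.755(19) = 2817.986 kcal/day.
TEE = 2817.986 × 1.575 = 4438.328 kcal/day.
Required daily deficit = 0.6 × 7700 ÷ 7 = 660 kcal/day.
Target intake = 4438.328 − 660 = 3778.328 kcal/day.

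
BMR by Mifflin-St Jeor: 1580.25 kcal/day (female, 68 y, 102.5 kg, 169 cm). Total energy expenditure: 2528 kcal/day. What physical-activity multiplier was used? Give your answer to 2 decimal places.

1.60

Activity factor = TEE ÷ BMR = 2528 ÷ 1580.25 = 1.6.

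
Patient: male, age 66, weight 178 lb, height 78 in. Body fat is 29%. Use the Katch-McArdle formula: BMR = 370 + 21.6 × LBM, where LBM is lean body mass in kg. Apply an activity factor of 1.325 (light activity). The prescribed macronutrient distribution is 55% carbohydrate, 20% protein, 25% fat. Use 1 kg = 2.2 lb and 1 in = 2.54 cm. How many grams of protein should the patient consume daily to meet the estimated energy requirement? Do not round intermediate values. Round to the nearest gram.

107 g/day

Convert to metric: weight = 178 ÷ 2.2 = 80.9091 kg; height = 78 × 2.54 = 198.12 cm.
LBM = 80.9091 × (1 − 0.29) = 57.4455 kg. Katch-McArdle: BMR = 370 + 21.6 × 57.4455 = 1610.8218 kcal/day.
TEE = 1610.8218 × 1.325 = 2134.3389 kcal/day.
Protein energy = 20% × 2134.3389 = 426.8678 kcal.
Protein = 426.8678 ÷ 4 kcal/g = 106.7169 g.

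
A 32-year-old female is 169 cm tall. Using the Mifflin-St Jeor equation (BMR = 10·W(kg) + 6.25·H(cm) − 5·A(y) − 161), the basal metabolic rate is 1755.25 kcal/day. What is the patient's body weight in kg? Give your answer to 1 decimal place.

1755.25 = 10·W + 6.25(169) − 5(32) − 161
10·W = 1755.25 − 735.25 = 1020, so W = 102 kg.

102.0 kg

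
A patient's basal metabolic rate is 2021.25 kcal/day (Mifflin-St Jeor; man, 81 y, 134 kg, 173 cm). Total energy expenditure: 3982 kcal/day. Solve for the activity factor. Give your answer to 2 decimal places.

1.97

Activity factor = TEE ÷ BMR = 3982 ÷ 2021.25 = 1.97.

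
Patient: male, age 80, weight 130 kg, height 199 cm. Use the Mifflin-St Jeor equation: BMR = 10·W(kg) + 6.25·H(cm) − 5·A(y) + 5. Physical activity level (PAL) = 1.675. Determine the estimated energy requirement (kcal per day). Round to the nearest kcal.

3599 kcal per day

Mifflin-St Jeor (male): BMR = 10(130) + 6.25(199) − 5(80) + 5 = 1300 + 1243.75 − 400 + 5 = 2148.75 kcal/day.
TEE = BMR × activity factor = 2148.75 × 1.675 = 3599.1563 kcal/day.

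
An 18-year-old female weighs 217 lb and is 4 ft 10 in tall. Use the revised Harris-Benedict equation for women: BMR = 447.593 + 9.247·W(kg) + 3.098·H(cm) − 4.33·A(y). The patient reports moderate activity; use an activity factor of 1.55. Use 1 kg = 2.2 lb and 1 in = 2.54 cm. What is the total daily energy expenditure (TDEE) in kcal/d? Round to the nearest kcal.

2694 kcal/d

Convert to metric: weight = 217 ÷ 2.2 = 98.6364 kg; height = (4×12 + 10) × 2.54 = 58 × 2.54 = 147.32 cm.
Harris-Benedict: BMR = 447.593 + 9.247(98.6364) + 3.098(147.32) − 4.33(18) = 1738.1408 kcal/day.
TEE = BMR × activity factor = 1738.1408 × 1.55 = 2694.1183 kcal/day.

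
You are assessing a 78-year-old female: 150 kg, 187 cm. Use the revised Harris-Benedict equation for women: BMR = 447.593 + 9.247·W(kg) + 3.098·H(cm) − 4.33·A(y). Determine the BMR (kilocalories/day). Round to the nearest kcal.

Harris-Benedict: BMR = 447.593 + 9.247(150) + 3.098(187) − 4.33(78) = 2076.229 kcal/day.

2076 kilocalories/day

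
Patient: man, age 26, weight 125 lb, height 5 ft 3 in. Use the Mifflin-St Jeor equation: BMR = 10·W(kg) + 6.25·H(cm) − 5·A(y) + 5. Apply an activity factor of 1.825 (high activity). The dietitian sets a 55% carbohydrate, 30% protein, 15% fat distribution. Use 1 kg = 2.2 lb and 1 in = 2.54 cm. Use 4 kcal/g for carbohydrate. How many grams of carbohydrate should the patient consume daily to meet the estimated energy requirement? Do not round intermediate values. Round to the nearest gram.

Convert to metric: weight = 125 ÷ 2.2 = 56.8182 kg; height = (5×12 + 3) × 2.54 = 63 × 2.54 = 160.02 cm.
Mifflin-St Jeor (male): BMR = 10(56.8182) + 6.25(160.02) − 5(26) + 5 = 568.1818 + 1000.125 − 130 + 5 = 1443.3068 kcal/day.
TEE = 1443.3068 × 1.825 = 2634.0349 kcal/day.
Carbohydrate energy = 55% × 2634.0349 = 1448.7192 kcal.
Carbohydrate = 1448.7192 ÷ 4 kcal/g = 362.1798 g.

362 g/day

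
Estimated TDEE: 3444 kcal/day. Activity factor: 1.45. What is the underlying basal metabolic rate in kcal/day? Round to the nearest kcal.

BMR = TEE ÷ activity factor = 3444 ÷ 1.45 = 2375.1724 kcal/day.

2375 kcal/day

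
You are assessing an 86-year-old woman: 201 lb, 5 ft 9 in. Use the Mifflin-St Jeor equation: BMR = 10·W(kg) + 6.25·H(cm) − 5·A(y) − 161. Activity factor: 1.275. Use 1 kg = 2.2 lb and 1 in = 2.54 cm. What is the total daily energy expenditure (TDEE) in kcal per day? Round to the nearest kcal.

1808 kcal per day

Convert to metric: weight = 201 ÷ 2.2 = 91.3636 kg; height = (5×12 + 9) × 2.54 = 69 × 2.54 = 175.26 cm.
Mifflin-St Jeor (female): BMR = 10(91.3636) + 6.25(175.26) − 5(86) − 161 = 913.6364 + 1095.375 − 430 − 161 = 1418.0114 kcal/day.
TEE = BMR × activity factor = 1418.0114 × 1.275 = 1807.9645 kcal/day.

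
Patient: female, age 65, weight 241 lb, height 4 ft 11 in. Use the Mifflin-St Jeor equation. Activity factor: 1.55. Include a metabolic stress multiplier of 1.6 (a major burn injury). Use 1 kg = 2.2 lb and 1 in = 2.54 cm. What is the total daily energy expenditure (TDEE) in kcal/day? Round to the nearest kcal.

Convert to metric: weight = 241 ÷ 2.2 = 109.5455 kg; height = (4×12 + 11) × 2.54 = 59 × 2.54 = 149.86 cm.
Mifflin-St Jeor (female): BMR = 10(109.5455) + 6.25(149.86) − 5(65) − 161 = 1095.4545 + 936.625 − 325 − 161 = 1546.0795 kcal/day.
TEE = BMR × activity factor = 1546.0795 × 1.55 = 2396.4233 kcal/day.
Apply stress factor: 2396.4233 × 1.6 = 3834.2773 kcal/day.

3834 kcal/day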